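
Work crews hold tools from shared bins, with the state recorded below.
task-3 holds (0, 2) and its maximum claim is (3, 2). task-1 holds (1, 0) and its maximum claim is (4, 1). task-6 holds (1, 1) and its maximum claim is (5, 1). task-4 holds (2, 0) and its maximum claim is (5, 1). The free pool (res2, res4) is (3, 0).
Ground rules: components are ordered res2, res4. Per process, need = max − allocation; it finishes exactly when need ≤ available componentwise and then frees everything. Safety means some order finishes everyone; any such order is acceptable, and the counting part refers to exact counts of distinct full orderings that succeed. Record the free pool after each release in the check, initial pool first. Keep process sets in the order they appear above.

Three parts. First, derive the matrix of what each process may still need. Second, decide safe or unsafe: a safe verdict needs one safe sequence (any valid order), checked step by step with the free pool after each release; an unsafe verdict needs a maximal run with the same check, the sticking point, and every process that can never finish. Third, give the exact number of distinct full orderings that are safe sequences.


(1) Outstanding need per process (order res2, res4):
  task-3: (3, 0)
  task-1: (3, 1)
  task-6: (4, 0)
  task-4: (3, 1)
(2) SAFE — a valid safe sequence is task-3, task-4, task-6, task-1.
Key observation: reading the order forward, task-3 is the first process whose need (3, 0) meets the free pool (3, 0) exactly on a resource it requests.
Step-by-step check:
  pool = (3, 0)
  task-3 needs (3, 0) <= (3, 0) -> finishes; pool += (0, 2) = (3, 2)
  task-4 needs (3, 1) <= (3, 2) -> finishes; pool += (2, 0) = (5, 2)
  task-6 needs (4, 0) <= (5, 2) -> finishes; pool += (1, 1) = (6, 3)
  task-1 needs (3, 1) <= (6, 3) -> finishes; pool += (1, 0) = (7, 3)
(3) Exactly 4 of the possible complete orderings are safe sequences.


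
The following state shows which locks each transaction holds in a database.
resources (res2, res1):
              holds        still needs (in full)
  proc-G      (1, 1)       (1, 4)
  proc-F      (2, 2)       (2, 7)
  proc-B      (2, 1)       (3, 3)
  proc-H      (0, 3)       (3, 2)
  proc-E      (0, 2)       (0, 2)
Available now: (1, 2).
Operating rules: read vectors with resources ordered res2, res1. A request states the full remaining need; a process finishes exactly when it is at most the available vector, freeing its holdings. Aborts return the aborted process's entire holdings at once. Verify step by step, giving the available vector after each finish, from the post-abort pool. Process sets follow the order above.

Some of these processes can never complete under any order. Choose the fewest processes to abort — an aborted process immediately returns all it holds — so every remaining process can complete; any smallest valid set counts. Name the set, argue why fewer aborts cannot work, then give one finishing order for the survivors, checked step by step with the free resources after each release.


Minimum abort set: proc-B.
Key observation: proc-H had no path to completion before; after the abort of proc-B ((2, 1) returned), step 1 is where it fits.
Minimality: the empty abort set fails — the state is deadlocked as it stands.
The survivors complete as proc-H, proc-E, proc-G, proc-F. Check, step by step (starting from the post-abort pool):
  pool = (3, 3)
  run proc-H (needs (3, 2), free (3, 3)); after release of (0, 3) the pool is (3, 6)
  run proc-E (needs (0, 2), free (3, 6)); after release of (0, 2) the pool is (3, 8)
  run proc-G (needs (1, 4), free (3, 8)); after release of (1, 1) the pool is (4, 9)
  run proc-F (needs (2, 7), free (4, 9)); after release of (2, 2) the pool is (6, 11)


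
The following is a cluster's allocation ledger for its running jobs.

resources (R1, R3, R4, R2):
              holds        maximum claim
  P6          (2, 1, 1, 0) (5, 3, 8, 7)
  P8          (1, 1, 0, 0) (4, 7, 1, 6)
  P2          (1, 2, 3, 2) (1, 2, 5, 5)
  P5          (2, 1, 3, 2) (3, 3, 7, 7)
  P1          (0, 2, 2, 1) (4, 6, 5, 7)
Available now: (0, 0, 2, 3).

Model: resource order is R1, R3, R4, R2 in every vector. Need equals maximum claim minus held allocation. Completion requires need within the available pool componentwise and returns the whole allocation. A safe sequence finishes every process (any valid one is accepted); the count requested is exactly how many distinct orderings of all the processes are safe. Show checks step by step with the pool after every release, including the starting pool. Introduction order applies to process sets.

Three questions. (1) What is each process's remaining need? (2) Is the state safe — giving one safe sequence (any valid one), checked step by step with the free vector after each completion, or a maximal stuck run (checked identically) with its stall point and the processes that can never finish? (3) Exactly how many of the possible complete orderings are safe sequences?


(1) Remaining need (order R1, R3, R4, R2):
  P6: (3, 2, 7, 7)
  P8: (3, 6, 1, 6)
  P2: (0, 0, 2, 3)
  P5: (1, 2, 4, 5)
  P1: (4, 4, 3, 6)
(2) The state is SAFE; one workable sequence: P2, P5, P6, P1, P8.
Key observation: the order's first zero-slack moment is P2 ((0, 0, 2, 3) needed, (0, 0, 2, 3) free — a requested resource with nothing to spare).
Walking it through:
  pool = (0, 0, 2, 3)
  run P2 (needs (0, 0, 2, 3), free (0, 0, 2, 3)); after release of (1, 2, 3, 2) the pool is (1, 2, 5, 5)
  run P5 (needs (1, 2, 4, 5), free (1, 2, 5, 5)); after release of (2, 1, 3, 2) the pool is (3, 3, 8, 7)
  run P6 (needs (3, 2, 7, 7), free (3, 3, 8, 7)); after release of (2, 1, 1, 0) the pool is (5, 4, 9, 7)
  run P1 (needs (4, 4, 3, 6), free (5, 4, 9, 7)); after release of (0, 2, 2, 1) the pool is (5, 6, 11, 8)
  run P8 (needs (3, 6, 1, 6), free (5, 6, 11, 8)); after release of (1, 1, 0, 0) the pool is (6, 7, 11, 8)
(3) Exactly 1 of the possible complete orderings is a safe sequence.


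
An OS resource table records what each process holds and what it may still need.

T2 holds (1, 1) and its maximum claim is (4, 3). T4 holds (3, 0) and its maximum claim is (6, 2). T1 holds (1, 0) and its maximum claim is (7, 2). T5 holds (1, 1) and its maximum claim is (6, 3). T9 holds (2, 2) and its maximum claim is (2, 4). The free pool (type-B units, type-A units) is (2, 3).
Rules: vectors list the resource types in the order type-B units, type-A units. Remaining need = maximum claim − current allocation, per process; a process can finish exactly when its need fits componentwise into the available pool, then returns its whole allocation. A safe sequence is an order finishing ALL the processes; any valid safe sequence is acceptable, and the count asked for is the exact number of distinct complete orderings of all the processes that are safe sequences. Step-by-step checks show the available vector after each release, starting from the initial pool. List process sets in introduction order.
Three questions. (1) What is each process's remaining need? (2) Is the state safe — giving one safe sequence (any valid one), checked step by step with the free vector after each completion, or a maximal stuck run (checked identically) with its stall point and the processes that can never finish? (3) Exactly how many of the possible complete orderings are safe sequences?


(1) Need matrix, components ordered type-B units, type-A units:
  T2: (3, 2)
  T4: (3, 2)
  T1: (6, 2)
  T5: (5, 2)
  T9: (0, 2)
(2) SAFE — a valid safe sequence is T9, T2, T5, T4, T1.
Key observation: T5 is the earliest step where a requested resource binds exactly: need (5, 2), pool (5, 6) at its turn.
Step-by-step check:
  pool = (2, 3)
  T9 needs (0, 2) <= (2, 3) -> finishes; pool += (2, 2) = (4, 5)
  T2 needs (3, 2) <= (4, 5) -> finishes; pool += (1, 1) = (5, 6)
  T5 needs (5, 2) <= (5, 6) -> finishes; pool += (1, 1) = (6, 7)
  T4 needs (3, 2) <= (6, 7) -> finishes; pool += (3, 0) = (9, 7)
  T1 needs (6, 2) <= (9, 7) -> finishes; pool += (1, 0) = (10, 7)
(3) Precisely 10 of the possible complete orderings are safe sequences.


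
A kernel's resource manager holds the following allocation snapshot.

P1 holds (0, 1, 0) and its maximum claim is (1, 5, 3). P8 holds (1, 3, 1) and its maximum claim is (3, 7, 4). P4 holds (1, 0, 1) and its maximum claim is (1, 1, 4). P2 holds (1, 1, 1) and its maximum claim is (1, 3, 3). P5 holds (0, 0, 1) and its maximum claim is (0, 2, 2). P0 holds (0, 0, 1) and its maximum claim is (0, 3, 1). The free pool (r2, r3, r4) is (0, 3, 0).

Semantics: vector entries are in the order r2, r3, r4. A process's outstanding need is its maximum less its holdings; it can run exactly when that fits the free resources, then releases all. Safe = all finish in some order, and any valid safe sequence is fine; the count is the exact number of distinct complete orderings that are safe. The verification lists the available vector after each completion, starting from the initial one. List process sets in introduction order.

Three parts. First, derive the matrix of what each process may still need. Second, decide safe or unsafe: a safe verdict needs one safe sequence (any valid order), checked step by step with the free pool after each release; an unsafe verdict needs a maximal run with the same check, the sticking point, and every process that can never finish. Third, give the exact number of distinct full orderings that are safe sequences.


(1) Need matrix, components ordered r2, r3, r4:
  P1: (1, 4, 3)
  P8: (2, 4, 3)
  P4: (0, 1, 3)
  P2: (0, 2, 2)
  P5: (0, 2, 1)
  P0: (0, 3, 0)
(2) SAFE, for example via the order P0, P5, P2, P1, P4, P8.
Key observation: P0 marks the first exact bind of the order: its need (0, 3, 0) fits the free (0, 3, 0) with zero slack on a requested resource.
Check, step by step:
  pool = (0, 3, 0)
  P0: need (0, 3, 0) fits (0, 3, 0); releases (0, 0, 1), pool now (0, 3, 1)
  P5: need (0, 2, 1) fits (0, 3, 1); releases (0, 0, 1), pool now (0, 3, 2)
  P2: need (0, 2, 2) fits (0, 3, 2); releases (1, 1, 1), pool now (1, 4, 3)
  P1: need (1, 4, 3) fits (1, 4, 3); releases (0, 1, 0), pool now (1, 5, 3)
  P4: need (0, 1, 3) fits (1, 5, 3); releases (1, 0, 1), pool now (2, 5, 4)
  P8: need (2, 4, 3) fits (2, 5, 4); releases (1, 3, 1), pool now (3, 8, 5)
(3) Exactly 3 of the possible complete orderings are safe sequences.


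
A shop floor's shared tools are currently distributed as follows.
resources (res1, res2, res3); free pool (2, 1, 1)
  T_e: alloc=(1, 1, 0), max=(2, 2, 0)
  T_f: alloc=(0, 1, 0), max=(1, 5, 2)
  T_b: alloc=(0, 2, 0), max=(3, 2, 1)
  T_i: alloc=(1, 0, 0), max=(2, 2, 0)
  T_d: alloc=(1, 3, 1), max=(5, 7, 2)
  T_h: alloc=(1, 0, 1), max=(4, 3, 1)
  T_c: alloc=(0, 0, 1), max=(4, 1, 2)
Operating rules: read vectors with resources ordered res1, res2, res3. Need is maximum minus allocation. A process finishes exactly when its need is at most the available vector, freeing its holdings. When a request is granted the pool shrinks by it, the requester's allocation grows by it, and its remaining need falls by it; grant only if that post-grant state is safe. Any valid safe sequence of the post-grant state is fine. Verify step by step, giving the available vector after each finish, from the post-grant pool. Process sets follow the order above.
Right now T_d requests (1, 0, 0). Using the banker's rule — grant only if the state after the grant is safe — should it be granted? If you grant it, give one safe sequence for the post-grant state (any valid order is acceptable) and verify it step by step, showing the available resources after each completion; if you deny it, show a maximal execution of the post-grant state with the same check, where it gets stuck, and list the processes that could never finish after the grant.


GRANT: granting preserves safety; a valid post-grant sequence is T_e, T_i, T_b, T_d, T_f, T_h, T_c.
Key observation: (1, 1, 1) free after granting still covers T_e first, and each release covers the next.
Verifying the post-grant state step by step:
  pool = (1, 1, 1)
  T_e: need (1, 1, 0) fits (1, 1, 1); releases (1, 1, 0), pool now (2, 2, 1)
  T_i: need (1, 2, 0) fits (2, 2, 1); releases (1, 0, 0), pool now (3, 2, 1)
  T_b: need (3, 0, 1) fits (3, 2, 1); releases (0, 2, 0), pool now (3, 4, 1)
  T_d: need (3, 4, 1) fits (3, 4, 1); releases (2, 3, 1), pool now (5, 7, 2)
  T_f: need (1, 4, 2) fits (5, 7, 2); releases (0, 1, 0), pool now (5, 8, 2)
  T_h: need (3, 3, 0) fits (5, 8, 2); releases (1, 0, 1), pool now (6, 8, 3)
  T_c: need (4, 1, 1) fits (6, 8, 3); releases (0, 0, 1), pool now (6, 8, 4)


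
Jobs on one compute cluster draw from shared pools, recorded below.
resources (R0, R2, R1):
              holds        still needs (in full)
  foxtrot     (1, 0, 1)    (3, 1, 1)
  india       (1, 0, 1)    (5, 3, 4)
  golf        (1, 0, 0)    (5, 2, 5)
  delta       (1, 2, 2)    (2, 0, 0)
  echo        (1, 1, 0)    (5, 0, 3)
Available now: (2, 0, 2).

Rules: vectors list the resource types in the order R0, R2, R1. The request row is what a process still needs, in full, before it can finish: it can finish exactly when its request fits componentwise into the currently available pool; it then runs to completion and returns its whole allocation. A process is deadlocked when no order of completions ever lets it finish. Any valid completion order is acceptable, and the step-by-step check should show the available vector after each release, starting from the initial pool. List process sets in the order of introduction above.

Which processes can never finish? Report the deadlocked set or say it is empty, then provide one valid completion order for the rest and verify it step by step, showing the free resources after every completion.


Deadlocked set: india, golf and echo.
Key observation: no order helps: past delta, foxtrot, the free pool tops out at (4, 2, 5), below what each blocked process needs in R0.
The rest can finish in the order delta, foxtrot. Walking it through:
  pool = (2, 0, 2)
  delta needs (2, 0, 0) <= (2, 0, 2) -> finishes; pool += (1, 2, 2) = (3, 2, 4)
  foxtrot needs (3, 1, 1) <= (3, 2, 4) -> finishes; pool += (1, 0, 1) = (4, 2, 5)
The stuck group stays short no matter what:
  india cannot run: need (5, 3, 4) vs free (4, 2, 5) (insufficient R0 and R2)
  golf cannot run: need (5, 2, 5) vs free (4, 2, 5) (insufficient R0)
  echo cannot run: need (5, 0, 3) vs free (4, 2, 5) (insufficient R0)


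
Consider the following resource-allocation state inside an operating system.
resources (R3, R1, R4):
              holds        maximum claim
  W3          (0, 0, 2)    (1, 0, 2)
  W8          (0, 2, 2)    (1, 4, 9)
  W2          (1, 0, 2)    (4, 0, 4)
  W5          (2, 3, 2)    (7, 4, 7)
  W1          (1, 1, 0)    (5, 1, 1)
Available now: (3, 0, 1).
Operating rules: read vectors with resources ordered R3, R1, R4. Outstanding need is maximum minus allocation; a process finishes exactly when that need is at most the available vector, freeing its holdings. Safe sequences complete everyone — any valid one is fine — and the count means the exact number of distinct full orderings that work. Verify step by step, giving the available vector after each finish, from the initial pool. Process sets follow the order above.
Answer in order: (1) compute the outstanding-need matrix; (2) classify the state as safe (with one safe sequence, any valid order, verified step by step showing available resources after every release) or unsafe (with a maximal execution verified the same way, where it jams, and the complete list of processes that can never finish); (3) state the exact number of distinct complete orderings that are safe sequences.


(1) Outstanding need per process (order R3, R1, R4):
  W3: (1, 0, 0)
  W8: (1, 2, 7)
  W2: (3, 0, 2)
  W5: (5, 1, 5)
  W1: (4, 0, 1)
(2) The state is SAFE; one workable sequence: W3, W2, W1, W5, W8.
Key observation: reading the order forward, W2 is the first process whose need (3, 0, 2) meets the free pool (3, 0, 3) exactly on a resource it requests.
Check, step by step:
  pool = (3, 0, 1)
  run W3 (needs (1, 0, 0), free (3, 0, 1)); after release of (0, 0, 2) the pool is (3, 0, 3)
  run W2 (needs (3, 0, 2), free (3, 0, 3)); after release of (1, 0, 2) the pool is (4, 0, 5)
  run W1 (needs (4, 0, 1), free (4, 0, 5)); after release of (1, 1, 0) the pool is (5, 1, 5)
  run W5 (needs (5, 1, 5), free (5, 1, 5)); after release of (2, 3, 2) the pool is (7, 4, 7)
  run W8 (needs (1, 2, 7), free (7, 4, 7)); after release of (0, 2, 2) the pool is (7, 6, 9)
(3) Precisely 1 of the possible complete orderings is a safe sequence.


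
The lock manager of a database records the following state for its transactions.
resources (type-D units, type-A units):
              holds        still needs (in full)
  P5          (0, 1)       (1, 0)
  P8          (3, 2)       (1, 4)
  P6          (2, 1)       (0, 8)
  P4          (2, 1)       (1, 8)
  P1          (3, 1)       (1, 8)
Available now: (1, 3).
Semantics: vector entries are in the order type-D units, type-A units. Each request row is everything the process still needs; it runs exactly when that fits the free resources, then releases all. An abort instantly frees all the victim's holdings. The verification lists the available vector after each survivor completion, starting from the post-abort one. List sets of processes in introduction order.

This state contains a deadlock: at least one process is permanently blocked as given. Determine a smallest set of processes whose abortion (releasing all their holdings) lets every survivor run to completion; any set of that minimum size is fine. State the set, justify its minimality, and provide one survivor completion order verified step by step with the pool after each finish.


Minimum abort set: P6 and P1.
Key observation: P4 was stuck for good until P6 and P1 gave back (5, 2); in the order shown it finishes at step 3.
Why nothing smaller works — every single abort fails: P5 alone leaves P6 blocked (short on type-A units); P8 alone leaves P6 blocked (short on type-A units); P6 alone leaves P4 blocked (short on type-A units); P4 alone leaves P6 blocked (short on type-A units); P1 alone leaves P6 blocked (short on type-A units).
One survivor order: P5, P8, P4. Verifying each step (post-abort pool first):
  pool = (6, 5)
  run P5 (needs (1, 0), free (6, 5)); after release of (0, 1) the pool is (6, 6)
  run P8 (needs (1, 4), free (6, 6)); after release of (3, 2) the pool is (9, 8)
  run P4 (needs (1, 8), free (9, 8)); after release of (2, 1) the pool is (11, 9)


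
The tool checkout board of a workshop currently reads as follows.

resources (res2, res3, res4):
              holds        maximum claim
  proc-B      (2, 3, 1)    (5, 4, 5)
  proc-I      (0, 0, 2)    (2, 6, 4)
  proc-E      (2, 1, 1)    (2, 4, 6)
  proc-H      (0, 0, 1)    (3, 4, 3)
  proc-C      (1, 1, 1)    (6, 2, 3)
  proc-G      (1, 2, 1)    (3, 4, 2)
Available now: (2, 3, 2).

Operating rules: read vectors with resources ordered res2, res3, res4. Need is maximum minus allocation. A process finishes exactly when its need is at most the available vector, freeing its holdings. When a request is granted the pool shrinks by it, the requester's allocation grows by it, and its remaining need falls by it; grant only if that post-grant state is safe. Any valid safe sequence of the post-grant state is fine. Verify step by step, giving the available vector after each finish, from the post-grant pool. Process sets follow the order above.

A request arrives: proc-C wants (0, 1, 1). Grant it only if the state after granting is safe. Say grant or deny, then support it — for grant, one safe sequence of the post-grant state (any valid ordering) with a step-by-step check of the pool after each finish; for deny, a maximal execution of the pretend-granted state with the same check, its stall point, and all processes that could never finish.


DENY. Granting would leave the state unsafe.
Key observation: after proc-G, proc-H the pool peaks at (3, 4, 3), and each blocked process is short somewhere: proc-B on res4; proc-I on res3; proc-E on res4; proc-C on res2.
After a pretend grant, a maximal execution: proc-G, proc-H — then nothing else fits. Check, step by step:
  pool = (2, 2, 1)
  run proc-G (needs (2, 2, 1), free (2, 2, 1)); after release of (1, 2, 1) the pool is (3, 4, 2)
  run proc-H (needs (3, 4, 2), free (3, 4, 2)); after release of (0, 0, 1) the pool is (3, 4, 3)
  blocked: proc-B wants (3, 1, 4), pool (3, 4, 3) — not enough res4
  blocked: proc-I wants (2, 6, 2), pool (3, 4, 3) — not enough res3
  blocked: proc-E wants (0, 3, 5), pool (3, 4, 3) — not enough res4
  blocked: proc-C wants (5, 0, 1), pool (3, 4, 3) — not enough res2
Post-grant, the permanently blocked set is proc-B, proc-I, proc-E and proc-C.


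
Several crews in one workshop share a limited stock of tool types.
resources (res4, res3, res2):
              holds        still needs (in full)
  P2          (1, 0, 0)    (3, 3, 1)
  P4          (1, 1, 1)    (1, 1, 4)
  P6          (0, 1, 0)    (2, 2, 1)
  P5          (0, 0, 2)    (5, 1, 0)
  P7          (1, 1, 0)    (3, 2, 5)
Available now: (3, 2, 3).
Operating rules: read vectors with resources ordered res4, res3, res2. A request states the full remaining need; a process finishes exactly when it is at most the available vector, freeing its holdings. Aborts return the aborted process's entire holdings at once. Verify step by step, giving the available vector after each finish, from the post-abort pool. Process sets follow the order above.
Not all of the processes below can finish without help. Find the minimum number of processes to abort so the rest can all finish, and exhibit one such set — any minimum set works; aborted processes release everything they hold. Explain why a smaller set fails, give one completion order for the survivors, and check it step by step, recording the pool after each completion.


Abort P4.
Key observation: aborting P4 returns (1, 1, 1), and P5 — hopeless before — runs at step 2 with the returned capacity in the pool.
Minimality: the empty abort set fails — the state is deadlocked as it stands.
The survivors complete as P2, P5, P7, P6. Step-by-step check (starting from the post-abort pool):
  pool = (4, 3, 4)
  run P2 (needs (3, 3, 1), free (4, 3, 4)); after release of (1, 0, 0) the pool is (5, 3, 4)
  run P5 (needs (5, 1, 0), free (5, 3, 4)); after release of (0, 0, 2) the pool is (5, 3, 6)
  run P7 (needs (3, 2, 5), free (5, 3, 6)); after release of (1, 1, 0) the pool is (6, 4, 6)
  run P6 (needs (2, 2, 1), free (6, 4, 6)); after release of (0, 1, 0) the pool is (6, 5, 6)


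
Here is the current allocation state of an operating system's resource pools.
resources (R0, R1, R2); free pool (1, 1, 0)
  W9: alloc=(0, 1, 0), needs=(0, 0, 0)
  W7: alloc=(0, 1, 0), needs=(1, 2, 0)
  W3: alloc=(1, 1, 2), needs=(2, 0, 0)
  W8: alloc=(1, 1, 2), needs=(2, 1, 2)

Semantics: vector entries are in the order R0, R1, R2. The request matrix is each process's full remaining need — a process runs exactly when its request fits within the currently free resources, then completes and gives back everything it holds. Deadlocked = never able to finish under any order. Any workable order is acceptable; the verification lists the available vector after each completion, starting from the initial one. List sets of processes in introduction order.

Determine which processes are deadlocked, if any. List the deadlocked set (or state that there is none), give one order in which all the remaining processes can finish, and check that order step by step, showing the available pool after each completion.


Deadlocked: W3 and W8.
Key observation: even finishing W9, W7 leaves just (1, 3, 0) free — too little R0 for any of the remaining processes.
A valid finishing order for the others: W9, W7. Check, step by step:
  pool = (1, 1, 0)
  run W9 (needs (0, 0, 0), free (1, 1, 0)); after release of (0, 1, 0) the pool is (1, 2, 0)
  run W7 (needs (1, 2, 0), free (1, 2, 0)); after release of (0, 1, 0) the pool is (1, 3, 0)
The stuck group stays short no matter what:
  W3 still needs (2, 0, 0) but only (1, 3, 0) is free — short on R0
  W8 still needs (2, 1, 2) but only (1, 3, 0) is free — short on R0 and R2


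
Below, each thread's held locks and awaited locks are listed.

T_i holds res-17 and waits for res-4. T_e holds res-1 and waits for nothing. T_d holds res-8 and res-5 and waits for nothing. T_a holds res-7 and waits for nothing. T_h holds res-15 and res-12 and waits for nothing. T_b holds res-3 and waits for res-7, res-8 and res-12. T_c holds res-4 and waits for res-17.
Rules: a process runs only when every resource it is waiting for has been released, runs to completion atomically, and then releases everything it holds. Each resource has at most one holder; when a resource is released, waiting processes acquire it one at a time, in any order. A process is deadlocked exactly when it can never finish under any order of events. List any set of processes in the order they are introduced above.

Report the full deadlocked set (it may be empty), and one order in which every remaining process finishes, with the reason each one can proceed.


Deadlocked set: T_i and T_c.
Key observation: the loop T_i -> T_c -> T_i blocks itself forever; no other process is dragged down with it.
One completion order for the rest: T_a, T_d, T_e, T_h, T_b.
Verifying each step:
  run T_a (it waits on nothing); releases res-7
  run T_d (it waits on nothing); releases res-8 and res-5
  run T_e (it waits on nothing); releases res-1
  run T_h (it waits on nothing); releases res-15 and res-12
  T_b: everything it awaited (res-7, res-8 and res-12) is free; runs, freeing res-3


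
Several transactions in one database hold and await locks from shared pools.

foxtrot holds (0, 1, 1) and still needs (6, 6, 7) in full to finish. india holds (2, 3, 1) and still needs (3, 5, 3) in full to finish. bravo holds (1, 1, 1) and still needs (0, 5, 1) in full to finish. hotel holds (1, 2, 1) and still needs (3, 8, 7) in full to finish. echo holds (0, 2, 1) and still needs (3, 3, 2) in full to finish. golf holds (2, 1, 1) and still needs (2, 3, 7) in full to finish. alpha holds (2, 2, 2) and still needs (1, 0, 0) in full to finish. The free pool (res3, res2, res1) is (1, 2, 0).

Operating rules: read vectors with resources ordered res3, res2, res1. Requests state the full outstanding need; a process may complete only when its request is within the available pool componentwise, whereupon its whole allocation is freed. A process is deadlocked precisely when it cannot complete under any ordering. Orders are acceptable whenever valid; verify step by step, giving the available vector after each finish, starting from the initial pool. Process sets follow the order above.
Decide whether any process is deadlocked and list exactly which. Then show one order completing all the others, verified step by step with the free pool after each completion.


The deadlocked set is foxtrot, hotel and golf.
Key observation: once alpha, echo, bravo, india finish, the pool peaks at (6, 10, 5) — and every remaining process still needs more res1 than that.
A valid finishing order for the others: alpha, echo, bravo, india. Check, step by step:
  pool = (1, 2, 0)
  run alpha (needs (1, 0, 0), free (1, 2, 0)); after release of (2, 2, 2) the pool is (3, 4, 2)
  run echo (needs (3, 3, 2), free (3, 4, 2)); after release of (0, 2, 1) the pool is (3, 6, 3)
  run bravo (needs (0, 5, 1), free (3, 6, 3)); after release of (1, 1, 1) the pool is (4, 7, 4)
  run india (needs (3, 5, 3), free (4, 7, 4)); after release of (2, 3, 1) the pool is (6, 10, 5)
None of the blocked processes ever fits:
  foxtrot still needs (6, 6, 7) but only (6, 10, 5) is free — short on res1
  hotel still needs (3, 8, 7) but only (6, 10, 5) is free — short on res1
  golf still needs (2, 3, 7) but only (6, 10, 5) is free — short on res1


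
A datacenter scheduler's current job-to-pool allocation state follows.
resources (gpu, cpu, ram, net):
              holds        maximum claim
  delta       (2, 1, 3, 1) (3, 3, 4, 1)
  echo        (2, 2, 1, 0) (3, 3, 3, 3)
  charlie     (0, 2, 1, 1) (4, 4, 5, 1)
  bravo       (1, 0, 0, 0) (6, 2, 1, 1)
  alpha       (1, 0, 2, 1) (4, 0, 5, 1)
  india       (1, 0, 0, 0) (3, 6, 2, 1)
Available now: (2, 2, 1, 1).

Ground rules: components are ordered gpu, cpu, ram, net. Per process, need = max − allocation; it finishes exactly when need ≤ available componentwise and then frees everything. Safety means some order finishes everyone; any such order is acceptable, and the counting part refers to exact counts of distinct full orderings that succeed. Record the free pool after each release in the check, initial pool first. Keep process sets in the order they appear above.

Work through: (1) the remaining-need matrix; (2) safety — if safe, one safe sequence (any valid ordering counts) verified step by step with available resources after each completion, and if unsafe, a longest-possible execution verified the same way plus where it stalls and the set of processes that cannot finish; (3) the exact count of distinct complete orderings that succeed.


(1) Need matrix, components ordered gpu, cpu, ram, net:
  delta: (1, 2, 1, 0)
  echo: (1, 1, 2, 3)
  charlie: (4, 2, 4, 0)
  bravo: (5, 2, 1, 1)
  alpha: (3, 0, 3, 0)
  india: (2, 6, 2, 1)
(2) SAFE, for example via the order delta, charlie, alpha, bravo, echo, india.
Key observation: reading the order forward, delta is the first process whose need (1, 2, 1, 0) meets the free pool (2, 2, 1, 1) exactly on a resource it requests.
Check, step by step:
  pool = (2, 2, 1, 1)
  run delta (needs (1, 2, 1, 0), free (2, 2, 1, 1)); after release of (2, 1, 3, 1) the pool is (4, 3, 4, 2)
  run charlie (needs (4, 2, 4, 0), free (4, 3, 4, 2)); after release of (0, 2, 1, 1) the pool is (4, 5, 5, 3)
  run alpha (needs (3, 0, 3, 0), free (4, 5, 5, 3)); after release of (1, 0, 2, 1) the pool is (5, 5, 7, 4)
  run bravo (needs (5, 2, 1, 1), free (5, 5, 7, 4)); after release of (1, 0, 0, 0) the pool is (6, 5, 7, 4)
  run echo (needs (1, 1, 2, 3), free (6, 5, 7, 4)); after release of (2, 2, 1, 0) the pool is (8, 7, 8, 4)
  run india (needs (2, 6, 2, 1), free (8, 7, 8, 4)); after release of (1, 0, 0, 0) the pool is (9, 7, 8, 4)
(3) Exactly 17 of the possible complete orderings are safe sequences.


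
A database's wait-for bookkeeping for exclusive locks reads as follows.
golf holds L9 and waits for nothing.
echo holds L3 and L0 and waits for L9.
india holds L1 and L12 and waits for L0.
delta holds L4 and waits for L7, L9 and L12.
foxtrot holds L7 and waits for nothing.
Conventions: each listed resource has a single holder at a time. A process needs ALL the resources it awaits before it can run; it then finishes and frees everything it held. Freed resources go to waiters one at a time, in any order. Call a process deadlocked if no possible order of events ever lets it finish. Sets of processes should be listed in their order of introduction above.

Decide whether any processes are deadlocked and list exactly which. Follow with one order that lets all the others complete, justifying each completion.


No process is deadlocked.
Key observation: every chain of waits terminates; starting from the processes that wait on nothing, all the rest unlock in turn.
One completion order for the rest: golf, foxtrot, echo, india, delta.
Verifying each step:
  golf: no waits; runs immediately, freeing L9
  foxtrot: no waits; runs immediately, freeing L7
  echo: everything it awaited (L9) is free; runs, freeing L3 and L0
  india: everything it awaited (L0) is free; runs, freeing L1 and L12
  delta: everything it awaited (L7, L9 and L12) is free; runs, freeing L4


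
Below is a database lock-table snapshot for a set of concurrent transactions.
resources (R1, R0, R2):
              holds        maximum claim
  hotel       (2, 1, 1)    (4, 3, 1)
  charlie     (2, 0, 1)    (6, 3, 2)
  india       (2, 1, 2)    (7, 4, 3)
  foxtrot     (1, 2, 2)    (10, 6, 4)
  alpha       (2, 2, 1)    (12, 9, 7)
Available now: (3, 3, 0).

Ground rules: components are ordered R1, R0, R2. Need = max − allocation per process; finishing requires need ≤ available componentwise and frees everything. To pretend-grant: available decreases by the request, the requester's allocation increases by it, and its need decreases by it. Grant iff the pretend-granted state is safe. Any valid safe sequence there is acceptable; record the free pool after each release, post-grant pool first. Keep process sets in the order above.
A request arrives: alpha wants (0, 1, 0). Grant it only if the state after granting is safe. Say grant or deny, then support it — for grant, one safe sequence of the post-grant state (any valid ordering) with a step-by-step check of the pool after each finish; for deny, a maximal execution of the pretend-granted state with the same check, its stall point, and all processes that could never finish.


GRANT: granting preserves safety; a valid post-grant sequence is hotel, charlie, india, foxtrot, alpha.
Key observation: granting shrinks the pool to (3, 2, 0), yet hotel still fits and the chain goes through.
Check on the post-grant state, step by step:
  pool = (3, 2, 0)
  run hotel (needs (2, 2, 0), free (3, 2, 0)); after release of (2, 1, 1) the pool is (5, 3, 1)
  run charlie (needs (4, 3, 1), free (5, 3, 1)); after release of (2, 0, 1) the pool is (7, 3, 2)
  run india (needs (5, 3, 1), free (7, 3, 2)); after release of (2, 1, 2) the pool is (9, 4, 4)
  run foxtrot (needs (9, 4, 2), free (9, 4, 4)); after release of (1, 2, 2) the pool is (10, 6, 6)
  run alpha (needs (10, 6, 6), free (10, 6, 6)); after release of (2, 3, 1) the pool is (12, 9, 7)


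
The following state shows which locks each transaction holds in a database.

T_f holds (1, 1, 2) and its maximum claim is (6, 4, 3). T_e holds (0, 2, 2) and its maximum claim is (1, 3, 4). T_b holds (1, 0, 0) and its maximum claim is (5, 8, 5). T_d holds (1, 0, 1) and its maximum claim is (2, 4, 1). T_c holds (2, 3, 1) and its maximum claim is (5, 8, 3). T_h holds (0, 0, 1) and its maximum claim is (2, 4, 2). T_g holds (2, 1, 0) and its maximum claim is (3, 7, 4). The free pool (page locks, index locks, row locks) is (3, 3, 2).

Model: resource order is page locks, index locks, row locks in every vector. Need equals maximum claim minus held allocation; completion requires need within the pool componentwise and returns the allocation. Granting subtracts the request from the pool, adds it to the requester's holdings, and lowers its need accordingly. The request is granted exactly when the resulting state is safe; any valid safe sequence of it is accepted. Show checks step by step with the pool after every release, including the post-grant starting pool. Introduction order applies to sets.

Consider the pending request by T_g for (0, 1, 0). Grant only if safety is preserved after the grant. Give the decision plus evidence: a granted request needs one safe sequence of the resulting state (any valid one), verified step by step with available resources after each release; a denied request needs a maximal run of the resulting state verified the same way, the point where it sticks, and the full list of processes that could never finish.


DENY. Granting would leave the state unsafe.
Key observation: after T_e, T_d, T_h the pool peaks at (4, 4, 6), and each blocked process is short somewhere: T_f on page locks; T_b on index locks; T_c on index locks; T_g on index locks.
After a pretend grant, a maximal execution: T_e, T_d, T_h — then nothing else fits. Check, step by step:
  pool = (3, 2, 2)
  run T_e (needs (1, 1, 2), free (3, 2, 2)); after release of (0, 2, 2) the pool is (3, 4, 4)
  run T_d (needs (1, 4, 0), free (3, 4, 4)); after release of (1, 0, 1) the pool is (4, 4, 5)
  run T_h (needs (2, 4, 1), free (4, 4, 5)); after release of (0, 0, 1) the pool is (4, 4, 6)
  T_f still needs (5, 3, 1) but only (4, 4, 6) is free — short on page locks
  T_b still needs (4, 8, 5) but only (4, 4, 6) is free — short on index locks
  T_c still needs (3, 5, 2) but only (4, 4, 6) is free — short on index locks
  T_g still needs (1, 5, 4) but only (4, 4, 6) is free — short on index locks
Had the request been granted, T_f, T_b, T_c and T_g could never finish.


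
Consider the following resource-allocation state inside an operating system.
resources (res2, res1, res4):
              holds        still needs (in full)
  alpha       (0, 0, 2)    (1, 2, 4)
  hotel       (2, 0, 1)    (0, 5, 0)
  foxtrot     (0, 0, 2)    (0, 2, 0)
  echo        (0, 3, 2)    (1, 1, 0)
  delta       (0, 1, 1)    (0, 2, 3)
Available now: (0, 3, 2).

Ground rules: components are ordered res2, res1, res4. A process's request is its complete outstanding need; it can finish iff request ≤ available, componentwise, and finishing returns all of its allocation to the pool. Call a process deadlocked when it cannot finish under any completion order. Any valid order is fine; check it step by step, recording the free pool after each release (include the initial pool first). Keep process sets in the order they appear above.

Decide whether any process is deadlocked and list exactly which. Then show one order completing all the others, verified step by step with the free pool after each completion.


Deadlocked set: alpha, hotel and echo.
Key observation: after foxtrot, delta the pool peaks at (0, 4, 5), and each blocked process is short somewhere: alpha on res2; hotel on res1; echo on res2.
A valid finishing order for the others: foxtrot, delta. Verifying each step:
  pool = (0, 3, 2)
  run foxtrot (needs (0, 2, 0), free (0, 3, 2)); after release of (0, 0, 2) the pool is (0, 3, 4)
  run delta (needs (0, 2, 3), free (0, 3, 4)); after release of (0, 1, 1) the pool is (0, 4, 5)
The stuck group stays short no matter what:
  blocked: alpha wants (1, 2, 4), pool (0, 4, 5) — not enough res2
  blocked: hotel wants (0, 5, 0), pool (0, 4, 5) — not enough res1
  blocked: echo wants (1, 1, 0), pool (0, 4, 5) — not enough res2


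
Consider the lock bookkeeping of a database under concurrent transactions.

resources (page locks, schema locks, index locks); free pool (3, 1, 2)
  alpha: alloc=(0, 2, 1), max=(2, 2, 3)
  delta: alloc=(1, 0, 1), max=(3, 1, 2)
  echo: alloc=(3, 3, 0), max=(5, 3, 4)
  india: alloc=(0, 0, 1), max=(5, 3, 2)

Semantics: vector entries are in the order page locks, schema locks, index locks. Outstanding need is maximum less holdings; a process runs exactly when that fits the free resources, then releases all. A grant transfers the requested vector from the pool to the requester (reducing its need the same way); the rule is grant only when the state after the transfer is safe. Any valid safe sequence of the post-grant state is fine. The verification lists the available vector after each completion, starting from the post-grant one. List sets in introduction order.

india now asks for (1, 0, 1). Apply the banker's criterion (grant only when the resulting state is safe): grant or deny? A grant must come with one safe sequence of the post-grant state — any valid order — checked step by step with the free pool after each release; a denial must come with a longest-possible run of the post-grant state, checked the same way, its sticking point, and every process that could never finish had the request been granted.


DENY: after the grant no complete ordering would exist.
Key observation: after delta, alpha the pool peaks at (3, 3, 3), and each blocked process is short somewhere: echo on index locks; india on page locks.
On the post-grant state, delta, alpha is a maximal run — nothing extends it. Walking it through:
  pool = (2, 1, 1)
  delta: need (2, 1, 1) fits (2, 1, 1); releases (1, 0, 1), pool now (3, 1, 2)
  alpha: need (2, 0, 2) fits (3, 1, 2); releases (0, 2, 1), pool now (3, 3, 3)
  echo cannot run: need (2, 0, 4) vs free (3, 3, 3) (insufficient index locks)
  india cannot run: need (4, 3, 0) vs free (3, 3, 3) (insufficient page locks)
Processes that could never finish after the grant: echo and india.


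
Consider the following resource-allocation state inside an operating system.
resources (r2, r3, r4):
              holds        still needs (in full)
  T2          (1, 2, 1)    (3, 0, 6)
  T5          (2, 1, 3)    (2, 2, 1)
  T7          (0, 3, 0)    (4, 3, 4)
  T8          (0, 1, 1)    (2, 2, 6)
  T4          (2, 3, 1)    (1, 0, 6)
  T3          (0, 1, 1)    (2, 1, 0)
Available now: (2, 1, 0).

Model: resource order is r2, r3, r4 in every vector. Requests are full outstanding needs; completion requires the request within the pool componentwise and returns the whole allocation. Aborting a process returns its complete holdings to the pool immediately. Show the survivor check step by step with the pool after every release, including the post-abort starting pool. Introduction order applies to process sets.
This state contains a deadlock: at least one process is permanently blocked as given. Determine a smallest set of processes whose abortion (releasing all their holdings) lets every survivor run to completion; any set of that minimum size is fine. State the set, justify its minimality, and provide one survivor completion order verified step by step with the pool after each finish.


Minimum abort set: T2 and T4.
Key observation: before aborting T2 and T4, T8 was permanently blocked — no order could ever run it; afterwards it completes at step 3.
No one abort is enough; case by case: T2 alone leaves T8 blocked (short on r4); T5 alone leaves T2 blocked (short on r4); T7 alone leaves T2 blocked (short on r4); T8 alone leaves T2 blocked (short on r4); T4 alone leaves T2 blocked (short on r4); T3 alone leaves T2 blocked (short on r4).
Survivors finish in the order: T5, T3, T8, T7. Step-by-step check (pool after the aborts first):
  pool = (5, 6, 2)
  T5 needs (2, 2, 1) <= (5, 6, 2) -> finishes; pool += (2, 1, 3) = (7, 7, 5)
  T3 needs (2, 1, 0) <= (7, 7, 5) -> finishes; pool += (0, 1, 1) = (7, 8, 6)
  T8 needs (2, 2, 6) <= (7, 8, 6) -> finishes; pool += (0, 1, 1) = (7, 9, 7)
  T7 needs (4, 3, 4) <= (7, 9, 7) -> finishes; pool += (0, 3, 0) = (7, 12, 7)
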